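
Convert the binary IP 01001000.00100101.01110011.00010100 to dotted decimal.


01001000 = 72
00100101 = 37
01110011 = 115
00010100 = 20
IP: 72.37.115.20


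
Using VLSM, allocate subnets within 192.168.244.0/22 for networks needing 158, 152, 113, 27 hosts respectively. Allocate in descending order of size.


158 hosts -> /24 (254 usable): 192.168.244.0/24
152 hosts -> /24 (254 usable): 192.168.245.0/24
113 hosts -> /25 (126 usable): 192.168.246.0/25
27 hosts -> /27 (30 usable): 192.168.246.128/27
Allocation: 192.168.244.0/24 (158 hosts, 254 usable); 192.168.245.0/24 (152 hosts, 254 usable); 192.168.246.0/25 (113 hosts, 126 usable); 192.168.246.128/27 (27 hosts, 30 usable)


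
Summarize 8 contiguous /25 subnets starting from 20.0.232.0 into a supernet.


Original prefix: /25
Number of subnets: 8 = 2^3
New prefix = 25 - 3 = 22
Supernet: 20.0.232.0/22


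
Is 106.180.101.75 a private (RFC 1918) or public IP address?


RFC 1918 private ranges:
  10.0.0.0/8 (10.0.0.0 - 10.255.255.255)
  172.16.0.0/12 (172.16.0.0 - 172.31.255.255)
  192.168.0.0/16 (192.168.0.0 - 192.168.255.255)
Public (not in any RFC 1918 range)


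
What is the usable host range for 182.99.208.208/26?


Network: 182.99.208.192
Broadcast: 182.99.208.255
First usable = network + 1
Last usable = broadcast - 1
Range: 182.99.208.193 to 182.99.208.254


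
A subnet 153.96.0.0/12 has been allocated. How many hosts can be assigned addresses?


Host bits = 32 - 12 = 20
Total addresses = 2^20 = 1048576
Usable = total - 2 (network and broadcast)
Usable hosts: 1048574


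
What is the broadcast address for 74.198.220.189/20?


Network: 74.198.208.0/20
Host bits = 12
Set all host bits to 1:
Broadcast: 74.198.223.255


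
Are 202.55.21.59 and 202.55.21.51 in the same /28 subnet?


Mask: 255.255.255.240
202.55.21.59 AND mask = 202.55.21.48
202.55.21.51 AND mask = 202.55.21.48
Yes, same subnet (202.55.21.48)


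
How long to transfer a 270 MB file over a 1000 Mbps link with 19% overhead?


Effective throughput = 1000 * (1 - 19/100) = 810 Mbps
File size in Mb = 270 * 8 = 2160 Mb
Time = 2160 / 810
Time = 2.6667 seconds


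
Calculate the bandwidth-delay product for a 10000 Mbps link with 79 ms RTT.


BDP = bandwidth * RTT
= 10000 Mbps * 79 ms
= 10000 * 1e6 * 79 / 1000 bits
= 790000000 bits
= 98750000 bytes
= 96435.5469 KB
BDP = 790000000 bits (98750000 bytes)


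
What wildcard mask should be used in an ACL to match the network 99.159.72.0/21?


Subnet mask: 255.255.248.0
Wildcard = 255.255.255.255 - subnet mask
255 - 255 = 0
255 - 255 = 0
255 - 248 = 7
255 - 0 = 255
Wildcard: 0.0.7.255


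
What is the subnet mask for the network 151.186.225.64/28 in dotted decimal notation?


/28 means 28 network bits, 4 host bits
Binary: 11111111111111111111111111110000
Mask: 255.255.255.240


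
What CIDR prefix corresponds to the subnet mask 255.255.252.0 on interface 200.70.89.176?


Binary: 11111111.11111111.11111100.00000000
Count leading 1s
Prefix: /22


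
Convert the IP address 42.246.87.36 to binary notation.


42 = 00101010
246 = 11110110
87 = 01010111
36 = 00100100
Binary: 00101010.11110110.01010111.00100100


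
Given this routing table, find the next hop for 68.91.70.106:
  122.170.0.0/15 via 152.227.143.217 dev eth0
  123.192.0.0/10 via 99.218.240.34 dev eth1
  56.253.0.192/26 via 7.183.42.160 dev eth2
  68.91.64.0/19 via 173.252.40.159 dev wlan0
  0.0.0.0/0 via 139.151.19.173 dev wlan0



Longest prefix match for 68.91.70.106:
  /15 122.170.0.0: no
  /10 123.192.0.0: no
  /26 56.253.0.192: no
  /19 68.91.64.0: MATCH
  /0 0.0.0.0: MATCH
Selected: next-hop 173.252.40.159 via wlan0 (matched /19)


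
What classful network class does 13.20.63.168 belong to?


First octet: 13
Binary: 00001101
0xxxxxxx -> Class A (1-126)
Class A, default mask 255.0.0.0 (/8)


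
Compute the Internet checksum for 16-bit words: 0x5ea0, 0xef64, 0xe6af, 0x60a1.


Sum all words (with carry folding):
+ 0x5ea0 = 0x5ea0
+ 0xef64 = 0x4e05
+ 0xe6af = 0x34b5
+ 0x60a1 = 0x9556
One's complement: ~0x9556
Checksum = 0x6aa9


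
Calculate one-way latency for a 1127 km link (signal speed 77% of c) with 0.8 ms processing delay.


Speed = 0.77 * 3e5 km/s = 231000 km/s
Propagation delay = 1127 / 231000 = 0.0049 s = 4.8788 ms
Processing delay = 0.8 ms
Total one-way latency = 5.6788 ms


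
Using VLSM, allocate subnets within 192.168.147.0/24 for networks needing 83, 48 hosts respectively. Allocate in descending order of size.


83 hosts -> /25 (126 usable): 192.168.147.0/25
48 hosts -> /26 (62 usable): 192.168.147.128/26
Allocation: 192.168.147.0/25 (83 hosts, 126 usable); 192.168.147.128/26 (48 hosts, 62 usable)


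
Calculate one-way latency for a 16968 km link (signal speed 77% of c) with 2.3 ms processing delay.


Speed = 0.77 * 3e5 km/s = 231000 km/s
Propagation delay = 16968 / 231000 = 0.0735 s = 73.4545 ms
Processing delay = 2.3 ms
Total one-way latency = 75.7545 ms


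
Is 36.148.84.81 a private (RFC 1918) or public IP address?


RFC 1918 private ranges:
  10.0.0.0/8 (10.0.0.0 - 10.255.255.255)
  172.16.0.0/12 (172.16.0.0 - 172.31.255.255)
  192.168.0.0/16 (192.168.0.0 - 192.168.255.255)
Public (not in any RFC 1918 range)


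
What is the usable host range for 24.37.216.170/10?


Network: 24.0.0.0
Broadcast: 24.63.255.255
First usable = network + 1
Last usable = broadcast - 1
Range: 24.0.0.1 to 24.63.255.254


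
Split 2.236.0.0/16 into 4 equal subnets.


New prefix = 16 + 2 = 18
Each subnet has 16384 addresses
  2.236.0.0/18
  2.236.64.0/18
  2.236.128.0/18
  2.236.192.0/18
Subnets: 2.236.0.0/18, 2.236.64.0/18, 2.236.128.0/18, 2.236.192.0/18


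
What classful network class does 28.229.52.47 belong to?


First octet: 28
Binary: 00011100
0xxxxxxx -> Class A (1-126)
Class A, default mask 255.0.0.0 (/8)


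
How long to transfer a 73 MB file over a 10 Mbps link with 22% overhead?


Effective throughput = 10 * (1 - 22/100) = 7.8 Mbps
File size in Mb = 73 * 8 = 584 Mb
Time = 584 / 7.8
Time = 74.8718 seconds


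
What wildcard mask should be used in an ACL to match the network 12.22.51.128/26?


Subnet mask: 255.255.255.192
Wildcard = 255.255.255.255 - subnet mask
255 - 255 = 0
255 - 255 = 0
255 - 255 = 0
255 - 192 = 63
Wildcard: 0.0.0.63


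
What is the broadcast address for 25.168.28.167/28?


Network: 25.168.28.160/28
Host bits = 4
Set all host bits to 1:
Broadcast: 25.168.28.175


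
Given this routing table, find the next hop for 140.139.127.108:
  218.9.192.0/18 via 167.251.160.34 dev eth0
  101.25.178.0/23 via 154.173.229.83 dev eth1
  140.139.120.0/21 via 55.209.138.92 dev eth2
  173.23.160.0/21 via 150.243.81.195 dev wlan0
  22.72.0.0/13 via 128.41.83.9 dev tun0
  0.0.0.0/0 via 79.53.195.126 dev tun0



Longest prefix match for 140.139.127.108:
  /18 218.9.192.0: no
  /23 101.25.178.0: no
  /21 140.139.120.0: MATCH
  /21 173.23.160.0: no
  /13 22.72.0.0: no
  /0 0.0.0.0: MATCH
Selected: next-hop 55.209.138.92 via eth2 (matched /21)


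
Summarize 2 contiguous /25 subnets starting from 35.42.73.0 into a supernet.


Original prefix: /25
Number of subnets: 2 = 2^1
New prefix = 25 - 1 = 24
Supernet: 35.42.73.0/24


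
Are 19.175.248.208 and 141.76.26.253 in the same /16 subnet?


Mask: 255.255.0.0
19.175.248.208 AND mask = 19.175.0.0
141.76.26.253 AND mask = 141.76.0.0
No, different subnets (19.175.0.0 vs 141.76.0.0)


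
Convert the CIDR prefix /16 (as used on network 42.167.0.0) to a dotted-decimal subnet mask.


/16 means 16 network bits, 16 host bits
Binary: 11111111111111110000000000000000
Mask: 255.255.0.0


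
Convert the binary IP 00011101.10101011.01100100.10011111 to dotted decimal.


00011101 = 29
10101011 = 171
01100100 = 100
10011111 = 159
IP: 29.171.100.159


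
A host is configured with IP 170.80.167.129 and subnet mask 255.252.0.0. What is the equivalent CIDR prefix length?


Binary: 11111111.11111100.00000000.00000000
Count leading 1s
Prefix: /14


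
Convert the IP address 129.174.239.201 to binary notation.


129 = 10000001
174 = 10101110
239 = 11101111
201 = 11001001
Binary: 10000001.10101110.11101111.11001001


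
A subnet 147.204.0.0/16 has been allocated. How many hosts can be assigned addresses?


Host bits = 32 - 16 = 16
Total addresses = 2^16 = 65536
Usable = total - 2 (network and broadcast)
Usable hosts: 65534


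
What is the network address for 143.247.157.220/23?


IP:   10001111.11110111.10011101.11011100
Mask: 11111111.11111111.11111110.00000000
AND operation:
Net:  10001111.11110111.10011100.00000000
Network: 143.247.156.0/23


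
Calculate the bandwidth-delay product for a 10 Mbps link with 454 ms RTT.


BDP = bandwidth * RTT
= 10 Mbps * 454 ms
= 10 * 1e6 * 454 / 1000 bits
= 4540000 bits
= 567500 bytes
= 554.1992 KB
BDP = 4540000 bits (567500 bytes)


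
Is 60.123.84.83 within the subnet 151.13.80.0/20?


Subnet network: 151.13.80.0
Test IP AND mask: 60.123.80.0
No, 60.123.84.83 is not in 151.13.80.0/20


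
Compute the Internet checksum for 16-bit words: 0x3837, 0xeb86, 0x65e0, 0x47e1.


Sum all words (with carry folding):
+ 0x3837 = 0x3837
+ 0xeb86 = 0x23be
+ 0x65e0 = 0x899e
+ 0x47e1 = 0xd17f
One's complement: ~0xd17f
Checksum = 0x2e80


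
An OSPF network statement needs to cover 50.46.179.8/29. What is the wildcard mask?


Subnet mask: 255.255.255.248
Wildcard = 255.255.255.255 - subnet mask
255 - 255 = 0
255 - 255 = 0
255 - 255 = 0
255 - 248 = 7
Wildcard: 0.0.0.7


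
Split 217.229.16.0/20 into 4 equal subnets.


New prefix = 20 + 2 = 22
Each subnet has 1024 addresses
  217.229.16.0/22
  217.229.20.0/22
  217.229.24.0/22
  217.229.28.0/22
Subnets: 217.229.16.0/22, 217.229.20.0/22, 217.229.24.0/22, 217.229.28.0/22


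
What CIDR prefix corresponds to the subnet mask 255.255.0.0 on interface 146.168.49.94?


Binary: 11111111.11111111.00000000.00000000
Count leading 1s
Prefix: /16


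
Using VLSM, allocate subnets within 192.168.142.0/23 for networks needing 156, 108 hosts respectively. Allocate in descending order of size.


156 hosts -> /24 (254 usable): 192.168.142.0/24
108 hosts -> /25 (126 usable): 192.168.143.0/25
Allocation: 192.168.142.0/24 (156 hosts, 254 usable); 192.168.143.0/25 (108 hosts, 126 usable)


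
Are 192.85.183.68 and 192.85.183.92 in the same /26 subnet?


Mask: 255.255.255.192
192.85.183.68 AND mask = 192.85.183.64
192.85.183.92 AND mask = 192.85.183.64
Yes, same subnet (192.85.183.64)


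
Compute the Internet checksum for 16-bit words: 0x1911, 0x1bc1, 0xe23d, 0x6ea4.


Sum all words (with carry folding):
+ 0x1911 = 0x1911
+ 0x1bc1 = 0x34d2
+ 0xe23d = 0x1710
+ 0x6ea4 = 0x85b4
One's complement: ~0x85b4
Checksum = 0x7a4b


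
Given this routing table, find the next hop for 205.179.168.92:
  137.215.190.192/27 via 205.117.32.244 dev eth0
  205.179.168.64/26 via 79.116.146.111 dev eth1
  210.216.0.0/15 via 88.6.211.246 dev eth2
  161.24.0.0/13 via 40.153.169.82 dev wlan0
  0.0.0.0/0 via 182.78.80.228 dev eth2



Longest prefix match for 205.179.168.92:
  /27 137.215.190.192: no
  /26 205.179.168.64: MATCH
  /15 210.216.0.0: no
  /13 161.24.0.0: no
  /0 0.0.0.0: MATCH
Selected: next-hop 79.116.146.111 via eth1 (matched /26)


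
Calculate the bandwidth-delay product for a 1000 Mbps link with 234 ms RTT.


BDP = bandwidth * RTT
= 1000 Mbps * 234 ms
= 1000 * 1e6 * 234 / 1000 bits
= 234000000 bits
= 29250000 bytes
= 28564.4531 KB
BDP = 234000000 bits (29250000 bytes)


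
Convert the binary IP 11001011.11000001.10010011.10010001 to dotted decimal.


11001011 = 203
11000001 = 193
10010011 = 147
10010001 = 145
IP: 203.193.147.145


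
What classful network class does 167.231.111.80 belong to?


First octet: 167
Binary: 10100111
10xxxxxx -> Class B (128-191)
Class B, default mask 255.255.0.0 (/16)


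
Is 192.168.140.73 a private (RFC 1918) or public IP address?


RFC 1918 private ranges:
  10.0.0.0/8 (10.0.0.0 - 10.255.255.255)
  172.16.0.0/12 (172.16.0.0 - 172.31.255.255)
  192.168.0.0/16 (192.168.0.0 - 192.168.255.255)
Private (in 192.168.0.0/16)


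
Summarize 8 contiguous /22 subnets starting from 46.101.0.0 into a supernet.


Original prefix: /22
Number of subnets: 8 = 2^3
New prefix = 22 - 3 = 19
Supernet: 46.101.0.0/19


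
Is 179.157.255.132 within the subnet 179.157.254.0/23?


Subnet network: 179.157.254.0
Test IP AND mask: 179.157.254.0
Yes, 179.157.255.132 is in 179.157.254.0/23


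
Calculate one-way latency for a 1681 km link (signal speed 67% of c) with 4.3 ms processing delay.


Speed = 0.67 * 3e5 km/s = 201000 km/s
Propagation delay = 1681 / 201000 = 0.0084 s = 8.3632 ms
Processing delay = 4.3 ms
Total one-way latency = 12.6632 ms


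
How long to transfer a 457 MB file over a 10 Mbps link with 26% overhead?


Effective throughput = 10 * (1 - 26/100) = 7.4 Mbps
File size in Mb = 457 * 8 = 3656 Mb
Time = 3656 / 7.4
Time = 494.0541 seconds


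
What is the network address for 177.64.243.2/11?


IP:   10110001.01000000.11110011.00000010
Mask: 11111111.11100000.00000000.00000000
AND operation:
Net:  10110001.01000000.00000000.00000000
Network: 177.64.0.0/11


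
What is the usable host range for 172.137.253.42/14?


Network: 172.136.0.0
Broadcast: 172.139.255.255
First usable = network + 1
Last usable = broadcast - 1
Range: 172.136.0.1 to 172.139.255.254


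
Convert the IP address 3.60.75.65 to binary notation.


3 = 00000011
60 = 00111100
75 = 01001011
65 = 01000001
Binary: 00000011.00111100.01001011.01000001


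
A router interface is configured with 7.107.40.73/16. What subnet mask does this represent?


/16 means 16 network bits, 16 host bits
Binary: 11111111111111110000000000000000
Mask: 255.255.0.0


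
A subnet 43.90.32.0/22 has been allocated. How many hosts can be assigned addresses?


Host bits = 32 - 22 = 10
Total addresses = 2^10 = 1024
Usable = total - 2 (network and broadcast)
Usable hosts: 1022


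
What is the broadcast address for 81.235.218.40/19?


Network: 81.235.192.0/19
Host bits = 13
Set all host bits to 1:
Broadcast: 81.235.223.255


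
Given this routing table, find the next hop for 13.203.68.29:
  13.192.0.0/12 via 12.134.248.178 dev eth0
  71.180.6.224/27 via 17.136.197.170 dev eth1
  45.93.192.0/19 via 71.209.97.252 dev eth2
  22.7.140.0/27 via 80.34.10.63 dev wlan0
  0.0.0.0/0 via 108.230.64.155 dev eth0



Longest prefix match for 13.203.68.29:
  /12 13.192.0.0: MATCH
  /27 71.180.6.224: no
  /19 45.93.192.0: no
  /27 22.7.140.0: no
  /0 0.0.0.0: MATCH
Selected: next-hop 12.134.248.178 via eth0 (matched /12)


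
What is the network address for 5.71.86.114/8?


IP:   00000101.01000111.01010110.01110010
Mask: 11111111.00000000.00000000.00000000
AND operation:
Net:  00000101.00000000.00000000.00000000
Network: 5.0.0.0/8


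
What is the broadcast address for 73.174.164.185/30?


Network: 73.174.164.184/30
Host bits = 2
Set all host bits to 1:
Broadcast: 73.174.164.187


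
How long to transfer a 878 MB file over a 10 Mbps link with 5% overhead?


Effective throughput = 10 * (1 - 5/100) = 9.5 Mbps
File size in Mb = 878 * 8 = 7024 Mb
Time = 7024 / 9.5
Time = 739.3684 seconds


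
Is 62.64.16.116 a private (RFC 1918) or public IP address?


RFC 1918 private ranges:
  10.0.0.0/8 (10.0.0.0 - 10.255.255.255)
  172.16.0.0/12 (172.16.0.0 - 172.31.255.255)
  192.168.0.0/16 (192.168.0.0 - 192.168.255.255)
Public (not in any RFC 1918 range)


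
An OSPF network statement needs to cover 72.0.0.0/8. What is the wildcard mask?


Subnet mask: 255.0.0.0
Wildcard = 255.255.255.255 - subnet mask
255 - 255 = 0
255 - 0 = 255
255 - 0 = 255
255 - 0 = 255
Wildcard: 0.255.255.255


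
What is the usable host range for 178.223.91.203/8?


Network: 178.0.0.0
Broadcast: 178.255.255.255
First usable = network + 1
Last usable = broadcast - 1
Range: 178.0.0.1 to 178.255.255.254


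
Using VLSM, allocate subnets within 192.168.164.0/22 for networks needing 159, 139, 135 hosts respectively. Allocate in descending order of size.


159 hosts -> /24 (254 usable): 192.168.164.0/24
139 hosts -> /24 (254 usable): 192.168.165.0/24
135 hosts -> /24 (254 usable): 192.168.166.0/24
Allocation: 192.168.164.0/24 (159 hosts, 254 usable); 192.168.165.0/24 (139 hosts, 254 usable); 192.168.166.0/24 (135 hosts, 254 usable)


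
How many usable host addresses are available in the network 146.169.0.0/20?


Host bits = 32 - 20 = 12
Total addresses = 2^12 = 4096
Usable = total - 2 (network and broadcast)
Usable hosts: 4094


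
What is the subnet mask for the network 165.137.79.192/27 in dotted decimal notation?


/27 means 27 network bits, 5 host bits
Binary: 11111111111111111111111111100000
Mask: 255.255.255.224


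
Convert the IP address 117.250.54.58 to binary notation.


117 = 01110101
250 = 11111010
54 = 00110110
58 = 00111010
Binary: 01110101.11111010.00110110.00111010


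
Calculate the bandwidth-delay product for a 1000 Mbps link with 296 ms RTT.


BDP = bandwidth * RTT
= 1000 Mbps * 296 ms
= 1000 * 1e6 * 296 / 1000 bits
= 296000000 bits
= 37000000 bytes
= 36132.8125 KB
BDP = 296000000 bits (37000000 bytes)


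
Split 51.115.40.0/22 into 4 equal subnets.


New prefix = 22 + 2 = 24
Each subnet has 256 addresses
  51.115.40.0/24
  51.115.41.0/24
  51.115.42.0/24
  51.115.43.0/24
Subnets: 51.115.40.0/24, 51.115.41.0/24, 51.115.42.0/24, 51.115.43.0/24


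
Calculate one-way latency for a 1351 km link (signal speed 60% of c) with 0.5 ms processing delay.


Speed = 0.6 * 3e5 km/s = 180000 km/s
Propagation delay = 1351 / 180000 = 0.0075 s = 7.5056 ms
Processing delay = 0.5 ms
Total one-way latency = 8.0056 ms


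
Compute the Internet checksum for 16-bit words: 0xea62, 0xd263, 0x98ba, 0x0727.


Sum all words (with carry folding):
+ 0xea62 = 0xea62
+ 0xd263 = 0xbcc6
+ 0x98ba = 0x5581
+ 0x0727 = 0x5ca8
One's complement: ~0x5ca8
Checksum = 0xa357


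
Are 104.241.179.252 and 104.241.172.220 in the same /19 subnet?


Mask: 255.255.224.0
104.241.179.252 AND mask = 104.241.160.0
104.241.172.220 AND mask = 104.241.160.0
Yes, same subnet (104.241.160.0)


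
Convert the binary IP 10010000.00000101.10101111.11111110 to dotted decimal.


10010000 = 144
00000101 = 5
10101111 = 175
11111110 = 254
IP: 144.5.175.254


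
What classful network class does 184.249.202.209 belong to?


First octet: 184
Binary: 10111000
10xxxxxx -> Class B (128-191)
Class B, default mask 255.255.0.0 (/16)


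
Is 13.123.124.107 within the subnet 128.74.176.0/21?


Subnet network: 128.74.176.0
Test IP AND mask: 13.123.120.0
No, 13.123.124.107 is not in 128.74.176.0/21


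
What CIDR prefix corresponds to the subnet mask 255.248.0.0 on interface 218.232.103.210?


Binary: 11111111.11111000.00000000.00000000
Count leading 1s
Prefix: /13


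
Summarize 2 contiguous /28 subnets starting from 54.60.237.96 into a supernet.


Original prefix: /28
Number of subnets: 2 = 2^1
New prefix = 28 - 1 = 27
Supernet: 54.60.237.96/27


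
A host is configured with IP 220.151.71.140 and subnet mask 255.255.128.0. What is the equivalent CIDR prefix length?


Binary: 11111111.11111111.10000000.00000000
Count leading 1s
Prefix: /17


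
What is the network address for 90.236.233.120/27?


IP:   01011010.11101100.11101001.01111000
Mask: 11111111.11111111.11111111.11100000
AND operation:
Net:  01011010.11101100.11101001.01100000
Network: 90.236.233.96/27


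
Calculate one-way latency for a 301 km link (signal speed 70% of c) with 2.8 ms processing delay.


Speed = 0.7 * 3e5 km/s = 210000 km/s
Propagation delay = 301 / 210000 = 0.0014 s = 1.4333 ms
Processing delay = 2.8 ms
Total one-way latency = 4.2333 ms


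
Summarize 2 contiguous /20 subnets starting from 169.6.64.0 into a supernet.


Original prefix: /20
Number of subnets: 2 = 2^1
New prefix = 20 - 1 = 19
Supernet: 169.6.64.0/19


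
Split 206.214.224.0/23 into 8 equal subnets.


New prefix = 23 + 3 = 26
Each subnet has 64 addresses
  206.214.224.0/26
  206.214.224.64/26
  206.214.224.128/26
  206.214.224.192/26
  206.214.225.0/26
  206.214.225.64/26
  206.214.225.128/26
  206.214.225.192/26
Subnets: 206.214.224.0/26, 206.214.224.64/26, 206.214.224.128/26, 206.214.224.192/26, 206.214.225.0/26, 206.214.225.64/26, 206.214.225.128/26, 206.214.225.192/26


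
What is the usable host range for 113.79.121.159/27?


Network: 113.79.121.128
Broadcast: 113.79.121.159
First usable = network + 1
Last usable = broadcast - 1
Range: 113.79.121.129 to 113.79.121.158


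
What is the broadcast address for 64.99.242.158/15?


Network: 64.98.0.0/15
Host bits = 17
Set all host bits to 1:
Broadcast: 64.99.255.255


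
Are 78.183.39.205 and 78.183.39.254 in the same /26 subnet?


Mask: 255.255.255.192
78.183.39.205 AND mask = 78.183.39.192
78.183.39.254 AND mask = 78.183.39.192
Yes, same subnet (78.183.39.192)


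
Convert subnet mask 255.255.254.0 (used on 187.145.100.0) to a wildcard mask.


Subnet mask: 255.255.254.0
Wildcard = 255.255.255.255 - subnet mask
255 - 255 = 0
255 - 255 = 0
255 - 254 = 1
255 - 0 = 255
Wildcard: 0.0.1.255


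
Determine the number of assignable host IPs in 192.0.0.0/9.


Host bits = 32 - 9 = 23
Total addresses = 2^23 = 8388608
Usable = total - 2 (network and broadcast)
Usable hosts: 8388606


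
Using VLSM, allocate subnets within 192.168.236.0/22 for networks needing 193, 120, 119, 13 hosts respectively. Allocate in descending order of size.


193 hosts -> /24 (254 usable): 192.168.236.0/24
120 hosts -> /25 (126 usable): 192.168.237.0/25
119 hosts -> /25 (126 usable): 192.168.237.128/25
13 hosts -> /28 (14 usable): 192.168.238.0/28
Allocation: 192.168.236.0/24 (193 hosts, 254 usable); 192.168.237.0/25 (120 hosts, 126 usable); 192.168.237.128/25 (119 hosts, 126 usable); 192.168.238.0/28 (13 hosts, 14 usable)


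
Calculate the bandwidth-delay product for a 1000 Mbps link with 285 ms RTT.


BDP = bandwidth * RTT
= 1000 Mbps * 285 ms
= 1000 * 1e6 * 285 / 1000 bits
= 285000000 bits
= 35625000 bytes
= 34790.0391 KB
BDP = 285000000 bits (35625000 bytes)


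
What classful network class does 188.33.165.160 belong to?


First octet: 188
Binary: 10111100
10xxxxxx -> Class B (128-191)
Class B, default mask 255.255.0.0 (/16)


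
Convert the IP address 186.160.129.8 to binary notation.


186 = 10111010
160 = 10100000
129 = 10000001
8 = 00001000
Binary: 10111010.10100000.10000001.00001000


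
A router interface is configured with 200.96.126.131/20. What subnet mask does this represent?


/20 means 20 network bits, 12 host bits
Binary: 11111111111111111111000000000000
Mask: 255.255.240.0


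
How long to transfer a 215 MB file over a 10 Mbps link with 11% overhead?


Effective throughput = 10 * (1 - 11/100) = 8.9 Mbps
File size in Mb = 215 * 8 = 1720 Mb
Time = 1720 / 8.9
Time = 193.2584 seconds


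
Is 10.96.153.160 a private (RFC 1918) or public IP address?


RFC 1918 private ranges:
  10.0.0.0/8 (10.0.0.0 - 10.255.255.255)
  172.16.0.0/12 (172.16.0.0 - 172.31.255.255)
  192.168.0.0/16 (192.168.0.0 - 192.168.255.255)
Private (in 10.0.0.0/8)


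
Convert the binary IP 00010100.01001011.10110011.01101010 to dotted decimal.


00010100 = 20
01001011 = 75
10110011 = 179
01101010 = 106
IP: 20.75.179.106


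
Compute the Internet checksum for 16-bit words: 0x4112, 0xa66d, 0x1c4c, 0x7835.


Sum all words (with carry folding):
+ 0x4112 = 0x4112
+ 0xa66d = 0xe77f
+ 0x1c4c = 0x03cc
+ 0x7835 = 0x7c01
One's complement: ~0x7c01
Checksum = 0x83fe


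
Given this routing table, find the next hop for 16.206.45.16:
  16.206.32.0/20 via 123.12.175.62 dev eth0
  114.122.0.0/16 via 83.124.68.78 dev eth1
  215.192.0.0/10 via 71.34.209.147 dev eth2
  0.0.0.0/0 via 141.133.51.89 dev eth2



Longest prefix match for 16.206.45.16:
  /20 16.206.32.0: MATCH
  /16 114.122.0.0: no
  /10 215.192.0.0: no
  /0 0.0.0.0: MATCH
Selected: next-hop 123.12.175.62 via eth0 (matched /20)


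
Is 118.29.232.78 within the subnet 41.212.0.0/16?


Subnet network: 41.212.0.0
Test IP AND mask: 118.29.0.0
No, 118.29.232.78 is not in 41.212.0.0/16


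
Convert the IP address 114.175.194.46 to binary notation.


114 = 01110010
175 = 10101111
194 = 11000010
46 = 00101110
Binary: 01110010.10101111.11000010.00101110


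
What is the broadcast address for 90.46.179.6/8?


Network: 90.0.0.0/8
Host bits = 24
Set all host bits to 1:
Broadcast: 90.255.255.255


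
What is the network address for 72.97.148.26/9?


IP:   01001000.01100001.10010100.00011010
Mask: 11111111.10000000.00000000.00000000
AND operation:
Net:  01001000.00000000.00000000.00000000
Network: 72.0.0.0/9


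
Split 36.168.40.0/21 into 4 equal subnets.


New prefix = 21 + 2 = 23
Each subnet has 512 addresses
  36.168.40.0/23
  36.168.42.0/23
  36.168.44.0/23
  36.168.46.0/23
Subnets: 36.168.40.0/23, 36.168.42.0/23, 36.168.44.0/23, 36.168.46.0/23


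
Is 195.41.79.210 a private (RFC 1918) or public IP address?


RFC 1918 private ranges:
  10.0.0.0/8 (10.0.0.0 - 10.255.255.255)
  172.16.0.0/12 (172.16.0.0 - 172.31.255.255)
  192.168.0.0/16 (192.168.0.0 - 192.168.255.255)
Public (not in any RFC 1918 range)


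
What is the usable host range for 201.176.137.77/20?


Network: 201.176.128.0
Broadcast: 201.176.143.255
First usable = network + 1
Last usable = broadcast - 1
Range: 201.176.128.1 to 201.176.143.254


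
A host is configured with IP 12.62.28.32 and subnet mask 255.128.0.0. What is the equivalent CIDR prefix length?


Binary: 11111111.10000000.00000000.00000000
Count leading 1s
Prefix: /9


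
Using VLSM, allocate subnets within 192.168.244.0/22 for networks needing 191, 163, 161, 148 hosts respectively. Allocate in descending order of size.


191 hosts -> /24 (254 usable): 192.168.244.0/24
163 hosts -> /24 (254 usable): 192.168.245.0/24
161 hosts -> /24 (254 usable): 192.168.246.0/24
148 hosts -> /24 (254 usable): 192.168.247.0/24
Allocation: 192.168.244.0/24 (191 hosts, 254 usable); 192.168.245.0/24 (163 hosts, 254 usable); 192.168.246.0/24 (161 hosts, 254 usable); 192.168.247.0/24 (148 hosts, 254 usable)


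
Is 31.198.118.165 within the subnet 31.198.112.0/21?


Subnet network: 31.198.112.0
Test IP AND mask: 31.198.112.0
Yes, 31.198.118.165 is in 31.198.112.0/21


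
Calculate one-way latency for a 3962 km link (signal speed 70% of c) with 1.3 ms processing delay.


Speed = 0.7 * 3e5 km/s = 210000 km/s
Propagation delay = 3962 / 210000 = 0.0189 s = 18.8667 ms
Processing delay = 1.3 ms
Total one-way latency = 20.1667 ms


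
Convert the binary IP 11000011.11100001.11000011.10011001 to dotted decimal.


11000011 = 195
11100001 = 225
11000011 = 195
10011001 = 153
IP: 195.225.195.153


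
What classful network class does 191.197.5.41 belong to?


First octet: 191
Binary: 10111111
10xxxxxx -> Class B (128-191)
Class B, default mask 255.255.0.0 (/16)


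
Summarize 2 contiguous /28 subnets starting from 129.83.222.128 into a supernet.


Original prefix: /28
Number of subnets: 2 = 2^1
New prefix = 28 - 1 = 27
Supernet: 129.83.222.128/27


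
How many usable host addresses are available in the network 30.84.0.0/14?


Host bits = 32 - 14 = 18
Total addresses = 2^18 = 262144
Usable = total - 2 (network and broadcast)
Usable hosts: 262142


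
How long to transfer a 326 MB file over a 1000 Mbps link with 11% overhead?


Effective throughput = 1000 * (1 - 11/100) = 890 Mbps
File size in Mb = 326 * 8 = 2608 Mb
Time = 2608 / 890
Time = 2.9303 seconds


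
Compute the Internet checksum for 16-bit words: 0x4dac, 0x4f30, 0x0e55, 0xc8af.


Sum all words (with carry folding):
+ 0x4dac = 0x4dac
+ 0x4f30 = 0x9cdc
+ 0x0e55 = 0xab31
+ 0xc8af = 0x73e1
One's complement: ~0x73e1
Checksum = 0x8c1e


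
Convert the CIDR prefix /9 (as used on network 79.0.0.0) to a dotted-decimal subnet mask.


/9 means 9 network bits, 23 host bits
Binary: 11111111100000000000000000000000
Mask: 255.128.0.0


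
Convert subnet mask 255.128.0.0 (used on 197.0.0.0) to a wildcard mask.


Subnet mask: 255.128.0.0
Wildcard = 255.255.255.255 - subnet mask
255 - 255 = 0
255 - 128 = 127
255 - 0 = 255
255 - 0 = 255
Wildcard: 0.127.255.255


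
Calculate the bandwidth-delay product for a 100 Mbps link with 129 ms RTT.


BDP = bandwidth * RTT
= 100 Mbps * 129 ms
= 100 * 1e6 * 129 / 1000 bits
= 12900000 bits
= 1612500 bytes
= 1574.707 KB
BDP = 12900000 bits (1612500 bytes)


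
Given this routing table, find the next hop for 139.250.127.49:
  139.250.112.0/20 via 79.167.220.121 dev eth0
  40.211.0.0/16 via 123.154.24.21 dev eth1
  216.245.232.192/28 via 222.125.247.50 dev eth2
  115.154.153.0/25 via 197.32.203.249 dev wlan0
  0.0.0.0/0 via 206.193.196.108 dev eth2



Longest prefix match for 139.250.127.49:
  /20 139.250.112.0: MATCH
  /16 40.211.0.0: no
  /28 216.245.232.192: no
  /25 115.154.153.0: no
  /0 0.0.0.0: MATCH
Selected: next-hop 79.167.220.121 via eth0 (matched /20)


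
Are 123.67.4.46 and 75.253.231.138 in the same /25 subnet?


Mask: 255.255.255.128
123.67.4.46 AND mask = 123.67.4.0
75.253.231.138 AND mask = 75.253.231.128
No, different subnets (123.67.4.0 vs 75.253.231.128)


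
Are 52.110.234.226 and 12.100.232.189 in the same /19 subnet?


Mask: 255.255.224.0
52.110.234.226 AND mask = 52.110.224.0
12.100.232.189 AND mask = 12.100.224.0
No, different subnets (52.110.224.0 vs 12.100.224.0)


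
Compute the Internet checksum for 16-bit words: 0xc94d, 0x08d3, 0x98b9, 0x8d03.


Sum all words (with carry folding):
+ 0xc94d = 0xc94d
+ 0x08d3 = 0xd220
+ 0x98b9 = 0x6ada
+ 0x8d03 = 0xf7dd
One's complement: ~0xf7dd
Checksum = 0x0822


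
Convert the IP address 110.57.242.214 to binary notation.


110 = 01101110
57 = 00111001
242 = 11110010
214 = 11010110
Binary: 01101110.00111001.11110010.11010110


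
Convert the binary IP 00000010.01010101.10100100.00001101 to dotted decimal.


00000010 = 2
01010101 = 85
10100100 = 164
00001101 = 13
IP: 2.85.164.13


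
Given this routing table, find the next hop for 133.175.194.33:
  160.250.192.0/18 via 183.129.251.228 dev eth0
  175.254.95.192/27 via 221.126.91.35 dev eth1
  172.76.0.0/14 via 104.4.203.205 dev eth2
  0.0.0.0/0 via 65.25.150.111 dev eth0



Longest prefix match for 133.175.194.33:
  /18 160.250.192.0: no
  /27 175.254.95.192: no
  /14 172.76.0.0: no
  /0 0.0.0.0: MATCH
Selected: next-hop 65.25.150.111 via eth0 (matched /0)


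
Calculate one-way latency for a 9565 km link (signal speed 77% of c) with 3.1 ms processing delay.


Speed = 0.77 * 3e5 km/s = 231000 km/s
Propagation delay = 9565 / 231000 = 0.0414 s = 41.4069 ms
Processing delay = 3.1 ms
Total one-way latency = 44.5069 ms


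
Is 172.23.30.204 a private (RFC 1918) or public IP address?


RFC 1918 private ranges:
  10.0.0.0/8 (10.0.0.0 - 10.255.255.255)
  172.16.0.0/12 (172.16.0.0 - 172.31.255.255)
  192.168.0.0/16 (192.168.0.0 - 192.168.255.255)
Private (in 172.16.0.0/12)


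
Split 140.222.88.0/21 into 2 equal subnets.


New prefix = 21 + 1 = 22
Each subnet has 1024 addresses
  140.222.88.0/22
  140.222.92.0/22
Subnets: 140.222.88.0/22, 140.222.92.0/22


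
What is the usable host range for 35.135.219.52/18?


Network: 35.135.192.0
Broadcast: 35.135.255.255
First usable = network + 1
Last usable = broadcast - 1
Range: 35.135.192.1 to 35.135.255.254


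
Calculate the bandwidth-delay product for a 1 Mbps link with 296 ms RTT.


BDP = bandwidth * RTT
= 1 Mbps * 296 ms
= 1 * 1e6 * 296 / 1000 bits
= 296000 bits
= 37000 bytes
= 36.1328 KB
BDP = 296000 bits (37000 bytes)


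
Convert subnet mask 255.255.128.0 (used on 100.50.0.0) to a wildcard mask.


Subnet mask: 255.255.128.0
Wildcard = 255.255.255.255 - subnet mask
255 - 255 = 0
255 - 255 = 0
255 - 128 = 127
255 - 0 = 255
Wildcard: 0.0.127.255


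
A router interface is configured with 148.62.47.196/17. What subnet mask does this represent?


/17 means 17 network bits, 15 host bits
Binary: 11111111111111111000000000000000
Mask: 255.255.128.0


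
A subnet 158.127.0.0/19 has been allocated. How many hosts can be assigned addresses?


Host bits = 32 - 19 = 13
Total addresses = 2^13 = 8192
Usable = total - 2 (network and broadcast)
Usable hosts: 8190


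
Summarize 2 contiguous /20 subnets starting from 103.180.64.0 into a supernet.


Original prefix: /20
Number of subnets: 2 = 2^1
New prefix = 20 - 1 = 19
Supernet: 103.180.64.0/19


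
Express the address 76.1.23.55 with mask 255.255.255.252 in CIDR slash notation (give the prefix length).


Binary: 11111111.11111111.11111111.11111100
Count leading 1s
Prefix: /30


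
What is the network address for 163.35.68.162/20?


IP:   10100011.00100011.01000100.10100010
Mask: 11111111.11111111.11110000.00000000
AND operation:
Net:  10100011.00100011.01000000.00000000
Network: 163.35.64.0/20


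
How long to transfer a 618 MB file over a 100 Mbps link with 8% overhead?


Effective throughput = 100 * (1 - 8/100) = 92 Mbps
File size in Mb = 618 * 8 = 4944 Mb
Time = 4944 / 92
Time = 53.7391 seconds


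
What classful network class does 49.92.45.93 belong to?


First octet: 49
Binary: 00110001
0xxxxxxx -> Class A (1-126)
Class A, default mask 255.0.0.0 (/8)


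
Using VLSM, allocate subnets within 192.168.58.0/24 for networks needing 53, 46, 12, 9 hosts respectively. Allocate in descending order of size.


53 hosts -> /26 (62 usable): 192.168.58.0/26
46 hosts -> /26 (62 usable): 192.168.58.64/26
12 hosts -> /28 (14 usable): 192.168.58.128/28
9 hosts -> /28 (14 usable): 192.168.58.144/28
Allocation: 192.168.58.0/26 (53 hosts, 62 usable); 192.168.58.64/26 (46 hosts, 62 usable); 192.168.58.128/28 (12 hosts, 14 usable); 192.168.58.144/28 (9 hosts, 14 usable)


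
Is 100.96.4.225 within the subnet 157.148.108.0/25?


Subnet network: 157.148.108.0
Test IP AND mask: 100.96.4.128
No, 100.96.4.225 is not in 157.148.108.0/25


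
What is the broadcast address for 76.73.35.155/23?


Network: 76.73.34.0/23
Host bits = 9
Set all host bits to 1:
Broadcast: 76.73.35.255


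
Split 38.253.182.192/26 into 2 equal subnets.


New prefix = 26 + 1 = 27
Each subnet has 32 addresses
  38.253.182.192/27
  38.253.182.224/27
Subnets: 38.253.182.192/27, 38.253.182.224/27


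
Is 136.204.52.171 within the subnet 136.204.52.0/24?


Subnet network: 136.204.52.0
Test IP AND mask: 136.204.52.0
Yes, 136.204.52.171 is in 136.204.52.0/24


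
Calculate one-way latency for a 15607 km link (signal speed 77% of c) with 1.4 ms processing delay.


Speed = 0.77 * 3e5 km/s = 231000 km/s
Propagation delay = 15607 / 231000 = 0.0676 s = 67.5628 ms
Processing delay = 1.4 ms
Total one-way latency = 68.9628 ms


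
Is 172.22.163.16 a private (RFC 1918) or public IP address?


RFC 1918 private ranges:
  10.0.0.0/8 (10.0.0.0 - 10.255.255.255)
  172.16.0.0/12 (172.16.0.0 - 172.31.255.255)
  192.168.0.0/16 (192.168.0.0 - 192.168.255.255)
Private (in 172.16.0.0/12)


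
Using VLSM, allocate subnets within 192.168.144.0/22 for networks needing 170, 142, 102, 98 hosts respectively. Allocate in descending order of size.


170 hosts -> /24 (254 usable): 192.168.144.0/24
142 hosts -> /24 (254 usable): 192.168.145.0/24
102 hosts -> /25 (126 usable): 192.168.146.0/25
98 hosts -> /25 (126 usable): 192.168.146.128/25
Allocation: 192.168.144.0/24 (170 hosts, 254 usable); 192.168.145.0/24 (142 hosts, 254 usable); 192.168.146.0/25 (102 hosts, 126 usable); 192.168.146.128/25 (98 hosts, 126 usable)


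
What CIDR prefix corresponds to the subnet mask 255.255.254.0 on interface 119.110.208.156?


Binary: 11111111.11111111.11111110.00000000
Count leading 1s
Prefix: /23


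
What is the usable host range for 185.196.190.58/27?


Network: 185.196.190.32
Broadcast: 185.196.190.63
First usable = network + 1
Last usable = broadcast - 1
Range: 185.196.190.33 to 185.196.190.62


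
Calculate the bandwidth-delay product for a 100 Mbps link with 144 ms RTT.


BDP = bandwidth * RTT
= 100 Mbps * 144 ms
= 100 * 1e6 * 144 / 1000 bits
= 14400000 bits
= 1800000 bytes
= 1757.8125 KB
BDP = 14400000 bits (1800000 bytes)


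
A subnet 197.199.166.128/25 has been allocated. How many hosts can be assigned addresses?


Host bits = 32 - 25 = 7
Total addresses = 2^7 = 128
Usable = total - 2 (network and broadcast)
Usable hosts: 126


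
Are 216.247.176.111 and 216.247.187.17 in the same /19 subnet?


Mask: 255.255.224.0
216.247.176.111 AND mask = 216.247.160.0
216.247.187.17 AND mask = 216.247.160.0
Yes, same subnet (216.247.160.0)


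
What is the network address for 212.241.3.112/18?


IP:   11010100.11110001.00000011.01110000
Mask: 11111111.11111111.11000000.00000000
AND operation:
Net:  11010100.11110001.00000000.00000000
Network: 212.241.0.0/18


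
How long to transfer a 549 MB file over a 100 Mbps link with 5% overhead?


Effective throughput = 100 * (1 - 5/100) = 95 Mbps
File size in Mb = 549 * 8 = 4392 Mb
Time = 4392 / 95
Time = 46.2316 seconds


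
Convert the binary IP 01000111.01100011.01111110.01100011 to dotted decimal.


01000111 = 71
01100011 = 99
01111110 = 126
01100011 = 99
IP: 71.99.126.99


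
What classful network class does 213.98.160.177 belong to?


First octet: 213
Binary: 11010101
110xxxxx -> Class C (192-223)
Class C, default mask 255.255.255.0 (/24)


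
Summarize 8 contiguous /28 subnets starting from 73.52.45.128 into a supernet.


Original prefix: /28
Number of subnets: 8 = 2^3
New prefix = 28 - 3 = 25
Supernet: 73.52.45.128/25


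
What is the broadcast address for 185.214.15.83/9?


Network: 185.128.0.0/9
Host bits = 23
Set all host bits to 1:
Broadcast: 185.255.255.255


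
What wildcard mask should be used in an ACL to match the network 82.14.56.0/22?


Subnet mask: 255.255.252.0
Wildcard = 255.255.255.255 - subnet mask
255 - 255 = 0
255 - 255 = 0
255 - 252 = 3
255 - 0 = 255
Wildcard: 0.0.3.255


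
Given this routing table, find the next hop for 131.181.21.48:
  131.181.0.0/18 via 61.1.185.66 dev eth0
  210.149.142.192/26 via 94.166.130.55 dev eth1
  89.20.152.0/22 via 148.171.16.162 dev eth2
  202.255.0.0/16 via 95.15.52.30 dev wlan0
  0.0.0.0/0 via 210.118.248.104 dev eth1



Longest prefix match for 131.181.21.48:
  /18 131.181.0.0: MATCH
  /26 210.149.142.192: no
  /22 89.20.152.0: no
  /16 202.255.0.0: no
  /0 0.0.0.0: MATCH
Selected: next-hop 61.1.185.66 via eth0 (matched /18)


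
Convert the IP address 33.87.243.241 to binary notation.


33 = 00100001
87 = 01010111
243 = 11110011
241 = 11110001
Binary: 00100001.01010111.11110011.11110001


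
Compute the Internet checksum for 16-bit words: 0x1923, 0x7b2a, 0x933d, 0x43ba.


Sum all words (with carry folding):
+ 0x1923 = 0x1923
+ 0x7b2a = 0x944d
+ 0x933d = 0x278b
+ 0x43ba = 0x6b45
One's complement: ~0x6b45
Checksum = 0x94ba


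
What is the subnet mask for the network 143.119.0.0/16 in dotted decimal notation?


/16 means 16 network bits, 16 host bits
Binary: 11111111111111110000000000000000
Mask: 255.255.0.0


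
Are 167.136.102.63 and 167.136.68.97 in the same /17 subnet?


Mask: 255.255.128.0
167.136.102.63 AND mask = 167.136.0.0
167.136.68.97 AND mask = 167.136.0.0
Yes, same subnet (167.136.0.0)


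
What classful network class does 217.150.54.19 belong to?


First octet: 217
Binary: 11011001
110xxxxx -> Class C (192-223)
Class C, default mask 255.255.255.0 (/24)


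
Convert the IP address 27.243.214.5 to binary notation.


27 = 00011011
243 = 11110011
214 = 11010110
5 = 00000101
Binary: 00011011.11110011.11010110.00000101


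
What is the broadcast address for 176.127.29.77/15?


Network: 176.126.0.0/15
Host bits = 17
Set all host bits to 1:
Broadcast: 176.127.255.255
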